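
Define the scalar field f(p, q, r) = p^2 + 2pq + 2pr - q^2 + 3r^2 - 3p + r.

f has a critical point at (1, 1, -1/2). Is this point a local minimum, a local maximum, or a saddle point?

saddle point

The Hessian is constant: H = [[2, 2, 2], [2, -2, 0], [2, 0, 6]].
Leading principal minors: Δ₁ = 2, Δ₂ = -8, Δ₃ = -40.
The minors fit neither the all-positive nor the alternating-sign pattern, so H is indefinite: a saddle point.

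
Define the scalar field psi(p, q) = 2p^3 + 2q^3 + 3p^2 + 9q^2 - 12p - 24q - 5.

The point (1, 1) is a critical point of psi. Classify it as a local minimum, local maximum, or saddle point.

The mixed partial ∂²psi/∂p∂q is 0, so the Hessian at any point is diag(psi_pp, psi_qq) = diag(6(2p + 1), 6(2q + 3)).
At (1, 1): H = diag(18, 30).
Both eigenvalues are positive, so H is positive definite: a local minimum.

local minimum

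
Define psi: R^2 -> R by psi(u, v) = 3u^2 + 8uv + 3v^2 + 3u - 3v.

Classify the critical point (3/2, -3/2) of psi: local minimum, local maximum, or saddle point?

The Hessian of psi is constant: H = [[6, 8], [8, 6]].
det(H) = 6·6 − 8² = -28.
Since det(H) < 0, H is indefinite and the critical point is a saddle point.

saddle point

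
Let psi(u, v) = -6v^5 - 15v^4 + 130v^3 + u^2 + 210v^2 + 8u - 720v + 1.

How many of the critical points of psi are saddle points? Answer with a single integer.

2

psi separates as a function of u plus a function of v, so ∇psi=0 decouples.
∂psi/∂u = 2(u + 4) = 0 at u ∈ {-4}; ∂psi/∂v = -30(v - 3)(v - 1)(v + 2)(v + 4) = 0 at v ∈ {-4, -2, 1, 3}.
The Hessian is diagonal: diag(psi_uu, psi_vv). Second derivatives: psi_uu(-4)=2; psi_vv(-4)=2100, psi_vv(-2)=-900, psi_vv(1)=900, psi_vv(3)=-2100.
Saddle points occur where the two diagonal entries have opposite signs: (-4, -2), (-4, 3). Count: 2.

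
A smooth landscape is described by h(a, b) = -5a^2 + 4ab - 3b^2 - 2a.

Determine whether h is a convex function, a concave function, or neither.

concave

h is quadratic, so its Hessian is the constant matrix H = [[-10, 4], [4, -6]].
det(H) = 44, tr(H) = -16.
det(H) > 0 and tr(H) < 0, so H is negative definite everywhere: concave.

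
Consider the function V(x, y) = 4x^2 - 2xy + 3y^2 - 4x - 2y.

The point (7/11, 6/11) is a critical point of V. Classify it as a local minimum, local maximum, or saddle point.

The Hessian of V is constant: H = [[8, -2], [-2, 6]].
det(H) = 8·6 − (-2)² = 44.
det(H) > 0 and tr(H) = 14 > 0, so H is positive definite and the point is a local minimum.

local minimum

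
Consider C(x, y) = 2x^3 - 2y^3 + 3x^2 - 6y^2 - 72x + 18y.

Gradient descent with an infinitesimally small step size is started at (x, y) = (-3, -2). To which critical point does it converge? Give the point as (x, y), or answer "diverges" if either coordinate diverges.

(3, -3)

C is separable, so gradient descent decouples: x follows -∂C/∂x, y follows -∂C/∂y.
∂C/∂x = 6(x - 3)(x + 4); at x=-3 this is -36, so x increases.
∂C/∂y = -6(y - 1)(y + 3); at y=-2 this is 18, so y decreases.
x converges to its nearest critical value 3 (a local min of the x-part); y converges to -3. The iterate converges to (3, -3).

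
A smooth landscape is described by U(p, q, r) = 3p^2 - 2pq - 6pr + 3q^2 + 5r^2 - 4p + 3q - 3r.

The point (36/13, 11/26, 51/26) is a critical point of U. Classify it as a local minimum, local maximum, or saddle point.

local minimum

The Hessian is constant: H = [[6, -2, -6], [-2, 6, 0], [-6, 0, 10]].
Leading principal minors: Δ₁ = 6, Δ₂ = 32, Δ₃ = 104.
All leading minors are positive, so H is positive definite: a local minimum.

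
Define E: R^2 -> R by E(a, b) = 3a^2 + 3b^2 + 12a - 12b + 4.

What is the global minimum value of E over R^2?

E(a,b) separates as P(a) + Q(b) + 4, so its minimum is min P + min Q + 4.
P'(a) = 6a + 12 vanishes at a ∈ {-2}; Q'(b) = 6b - 12 vanishes at b ∈ {2}.
Local minima of P (where P''>0): P(-2)=-12. Local minima of Q: Q(2)=-12.
So the global minimum of E is P(-2) + Q(2) + 4 = -12 − 12 + 4 = -20, attained at (-2, 2).

-20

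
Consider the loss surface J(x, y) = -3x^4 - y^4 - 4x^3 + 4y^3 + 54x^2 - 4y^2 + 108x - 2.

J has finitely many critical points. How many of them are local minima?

J separates as a function of x plus a function of y, so ∇J=0 decouples.
∂J/∂x = -12(x - 3)(x + 1)(x + 3) = 0 at x ∈ {-3, -1, 3}; ∂J/∂y = -4y(y - 2)(y - 1) = 0 at y ∈ {0, 1, 2}.
The Hessian is diagonal: diag(J_xx, J_yy). Second derivatives: J_xx(-3)=-144, J_xx(-1)=96, J_xx(3)=-288; J_yy(0)=-8, J_yy(1)=4, J_yy(2)=-8.
Local minima occur where both diagonal entries positive: (-1, 1). Count: 1.

1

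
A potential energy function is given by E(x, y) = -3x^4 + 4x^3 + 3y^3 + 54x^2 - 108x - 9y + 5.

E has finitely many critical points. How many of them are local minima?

1

E separates as a function of x plus a function of y, so ∇E=0 decouples.
∂E/∂x = -12(x - 3)(x - 1)(x + 3) = 0 at x ∈ {-3, 1, 3}; ∂E/∂y = 9(y - 1)(y + 1) = 0 at y ∈ {-1, 1}.
The Hessian is diagonal: diag(E_xx, E_yy). Second derivatives: E_xx(-3)=-288, E_xx(1)=96, E_xx(3)=-144; E_yy(-1)=-18, E_yy(1)=18.
Local minima occur where both diagonal entries positive: (1, 1). Count: 1.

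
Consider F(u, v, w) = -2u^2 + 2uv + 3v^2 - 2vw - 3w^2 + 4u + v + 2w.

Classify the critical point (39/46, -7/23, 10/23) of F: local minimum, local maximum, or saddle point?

The Hessian is constant: H = [[-4, 2, 0], [2, 6, -2], [0, -2, -6]].
Leading principal minors: Δ₁ = -4, Δ₂ = -28, Δ₃ = 184.
The minors fit neither the all-positive nor the alternating-sign pattern, so H is indefinite: a saddle point.

saddle point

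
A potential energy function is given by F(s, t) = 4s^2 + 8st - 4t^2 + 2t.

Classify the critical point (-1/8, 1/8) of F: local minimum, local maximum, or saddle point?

saddle point

The Hessian of F is constant: H = [[8, 8], [8, -8]].
det(H) = 8·(-8) − 8² = -128.
Since det(H) < 0, H is indefinite and the critical point is a saddle point.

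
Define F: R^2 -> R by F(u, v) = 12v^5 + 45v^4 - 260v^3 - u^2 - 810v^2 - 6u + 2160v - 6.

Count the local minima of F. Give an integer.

F separates as a function of u plus a function of v, so ∇F=0 decouples.
∂F/∂u = -2(u + 3) = 0 at u ∈ {-3}; ∂F/∂v = 60(v - 3)(v - 1)(v + 3)(v + 4) = 0 at v ∈ {-4, -3, 1, 3}.
The Hessian is diagonal: diag(F_uu, F_vv). Second derivatives: F_uu(-3)=-2; F_vv(-4)=-2100, F_vv(-3)=1440, F_vv(1)=-2400, F_vv(3)=5040.
Local minima occur where both diagonal entries positive: none. Count: 0.

0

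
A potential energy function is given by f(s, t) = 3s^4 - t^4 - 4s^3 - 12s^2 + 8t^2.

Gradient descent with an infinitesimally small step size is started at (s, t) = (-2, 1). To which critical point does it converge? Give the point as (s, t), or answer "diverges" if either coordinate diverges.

f is separable, so gradient descent decouples: s follows -∂f/∂s, t follows -∂f/∂t.
∂f/∂s = 12s(s - 2)(s + 1); at s=-2 this is -96, so s increases.
∂f/∂t = -4t(t - 2)(t + 2); at t=1 this is 12, so t decreases.
s converges to its nearest critical value -1 (a local min of the s-part); t converges to 0. The iterate converges to (-1, 0).

(-1, 0)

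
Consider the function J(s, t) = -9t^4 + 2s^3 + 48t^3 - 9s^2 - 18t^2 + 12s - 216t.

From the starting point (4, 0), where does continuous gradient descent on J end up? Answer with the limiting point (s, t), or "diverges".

J is separable, so gradient descent decouples: s follows -∂J/∂s, t follows -∂J/∂t.
∂J/∂s = 6(s - 2)(s - 1); at s=4 this is 36, so s decreases.
∂J/∂t = -36(t - 3)(t - 2)(t + 1); at t=0 this is -216, so t increases.
s converges to its nearest critical value 2 (a local min of the s-part); t converges to 2. The iterate converges to (2, 2).

(2, 2)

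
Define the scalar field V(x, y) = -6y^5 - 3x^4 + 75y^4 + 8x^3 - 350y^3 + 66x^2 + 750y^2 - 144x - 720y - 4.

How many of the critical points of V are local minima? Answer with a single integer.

V separates as a function of x plus a function of y, so ∇V=0 decouples.
∂V/∂x = -12(x - 4)(x - 1)(x + 3) = 0 at x ∈ {-3, 1, 4}; ∂V/∂y = -30(y - 4)(y - 3)(y - 2)(y - 1) = 0 at y ∈ {1, 2, 3, 4}.
The Hessian is diagonal: diag(V_xx, V_yy). Second derivatives: V_xx(-3)=-336, V_xx(1)=144, V_xx(4)=-252; V_yy(1)=180, V_yy(2)=-60, V_yy(3)=60, V_yy(4)=-180.
Local minima occur where both diagonal entries positive: (1, 1), (1, 3). Count: 2.

2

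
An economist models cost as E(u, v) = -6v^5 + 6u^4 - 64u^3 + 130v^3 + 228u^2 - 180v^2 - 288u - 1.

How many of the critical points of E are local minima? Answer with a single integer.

4

E separates as a function of u plus a function of v, so ∇E=0 decouples.
∂E/∂u = 24(u - 4)(u - 3)(u - 1) = 0 at u ∈ {1, 3, 4}; ∂E/∂v = -30v(v - 3)(v - 1)(v + 4) = 0 at v ∈ {-4, 0, 1, 3}.
The Hessian is diagonal: diag(E_uu, E_vv). Second derivatives: E_uu(1)=144, E_uu(3)=-48, E_uu(4)=72; E_vv(-4)=4200, E_vv(0)=-360, E_vv(1)=300, E_vv(3)=-1260.
Local minima occur where both diagonal entries positive: (1, -4), (1, 1), (4, -4), (4, 1). Count: 4.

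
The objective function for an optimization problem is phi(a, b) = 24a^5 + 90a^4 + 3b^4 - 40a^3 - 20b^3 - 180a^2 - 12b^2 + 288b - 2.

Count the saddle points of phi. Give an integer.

phi separates as a function of a plus a function of b, so ∇phi=0 decouples.
∂phi/∂a = 120a(a - 1)(a + 1)(a + 3) = 0 at a ∈ {-3, -1, 0, 1}; ∂phi/∂b = 12(b - 4)(b - 3)(b + 2) = 0 at b ∈ {-2, 3, 4}.
The Hessian is diagonal: diag(phi_aa, phi_bb). Second derivatives: phi_aa(-3)=-2880, phi_aa(-1)=480, phi_aa(0)=-360, phi_aa(1)=960; phi_bb(-2)=360, phi_bb(3)=-60, phi_bb(4)=72.
Saddle points occur where the two diagonal entries have opposite signs: (-3, -2), (-3, 4), (-1, 3), (0, -2), (0, 4), (1, 3). Count: 6.

6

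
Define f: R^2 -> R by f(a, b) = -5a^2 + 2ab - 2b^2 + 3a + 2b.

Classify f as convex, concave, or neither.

concave

f is quadratic, so its Hessian is the constant matrix H = [[-10, 2], [2, -4]].
det(H) = 36, tr(H) = -14.
det(H) > 0 and tr(H) < 0, so H is negative definite everywhere: concave.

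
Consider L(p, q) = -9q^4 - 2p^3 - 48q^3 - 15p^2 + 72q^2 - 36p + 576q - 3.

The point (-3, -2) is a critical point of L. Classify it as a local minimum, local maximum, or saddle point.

The mixed partial ∂²L/∂p∂q is 0, so the Hessian at any point is diag(L_pp, L_qq) = diag(-6(2p + 5), 36(-3q^2 - 8q + 4)).
At (-3, -2): H = diag(6, 288).
Both eigenvalues are positive, so H is positive definite: a local minimum.

local minimum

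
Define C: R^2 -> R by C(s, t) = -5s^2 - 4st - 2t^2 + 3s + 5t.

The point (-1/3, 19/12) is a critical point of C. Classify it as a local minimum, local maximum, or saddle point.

The Hessian of C is constant: H = [[-10, -4], [-4, -4]].
det(H) = (-10)·(-4) − (-4)² = 24.
det(H) > 0 and tr(H) = -14 < 0, so H is negative definite and the point is a local maximum.

local maximum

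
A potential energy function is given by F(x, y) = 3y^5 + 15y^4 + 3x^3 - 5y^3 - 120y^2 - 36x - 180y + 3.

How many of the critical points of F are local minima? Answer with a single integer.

F separates as a function of x plus a function of y, so ∇F=0 decouples.
∂F/∂x = 9(x - 2)(x + 2) = 0 at x ∈ {-2, 2}; ∂F/∂y = 15(y - 2)(y + 1)(y + 2)(y + 3) = 0 at y ∈ {-3, -2, -1, 2}.
The Hessian is diagonal: diag(F_xx, F_yy). Second derivatives: F_xx(-2)=-36, F_xx(2)=36; F_yy(-3)=-150, F_yy(-2)=60, F_yy(-1)=-90, F_yy(2)=900.
Local minima occur where both diagonal entries positive: (2, -2), (2, 2). Count: 2.

2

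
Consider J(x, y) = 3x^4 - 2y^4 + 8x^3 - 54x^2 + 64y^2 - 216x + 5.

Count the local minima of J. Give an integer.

2

J separates as a function of x plus a function of y, so ∇J=0 decouples.
∂J/∂x = 12(x - 3)(x + 2)(x + 3) = 0 at x ∈ {-3, -2, 3}; ∂J/∂y = -8y(y - 4)(y + 4) = 0 at y ∈ {-4, 0, 4}.
The Hessian is diagonal: diag(J_xx, J_yy). Second derivatives: J_xx(-3)=72, J_xx(-2)=-60, J_xx(3)=360; J_yy(-4)=-256, J_yy(0)=128, J_yy(4)=-256.
Local minima occur where both diagonal entries positive: (-3, 0), (3, 0). Count: 2.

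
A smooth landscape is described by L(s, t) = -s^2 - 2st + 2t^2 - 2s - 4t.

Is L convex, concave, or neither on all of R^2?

L is quadratic, so its Hessian is the constant matrix H = [[-2, -2], [-2, 4]].
det(H) = -12, tr(H) = 2.
det(H) < 0, so H is indefinite: neither convex nor concave.

neither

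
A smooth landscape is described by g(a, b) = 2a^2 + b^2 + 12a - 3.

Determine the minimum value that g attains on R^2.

g(a,b) separates as P(a) + Q(b) − 3, so its minimum is min P + min Q − 3.
P'(a) = 4a + 12 vanishes at a ∈ {-3}; Q'(b) = 2b vanishes at b ∈ {0}.
Local minima of P (where P''>0): P(-3)=-18. Local minima of Q: Q(0)=0.
So the global minimum of g is P(-3) + Q(0) − 3 = -18 + 0 − 3 = -21, attained at (-3, 0).

-21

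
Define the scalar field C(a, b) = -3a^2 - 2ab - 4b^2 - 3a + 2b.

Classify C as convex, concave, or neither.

C is quadratic, so its Hessian is the constant matrix H = [[-6, -2], [-2, -8]].
det(H) = 44, tr(H) = -14.
det(H) > 0 and tr(H) < 0, so H is negative definite everywhere: concave.

concave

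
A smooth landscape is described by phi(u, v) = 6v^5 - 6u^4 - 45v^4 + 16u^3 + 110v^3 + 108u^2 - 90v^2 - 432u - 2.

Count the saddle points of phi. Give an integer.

6

phi separates as a function of u plus a function of v, so ∇phi=0 decouples.
∂phi/∂u = -24(u - 3)(u - 2)(u + 3) = 0 at u ∈ {-3, 2, 3}; ∂phi/∂v = 30v(v - 3)(v - 2)(v - 1) = 0 at v ∈ {0, 1, 2, 3}.
The Hessian is diagonal: diag(phi_uu, phi_vv). Second derivatives: phi_uu(-3)=-720, phi_uu(2)=120, phi_uu(3)=-144; phi_vv(0)=-180, phi_vv(1)=60, phi_vv(2)=-60, phi_vv(3)=180.
Saddle points occur where the two diagonal entries have opposite signs: (-3, 1), (-3, 3), (2, 0), (2, 2), (3, 1), (3, 3). Count: 6.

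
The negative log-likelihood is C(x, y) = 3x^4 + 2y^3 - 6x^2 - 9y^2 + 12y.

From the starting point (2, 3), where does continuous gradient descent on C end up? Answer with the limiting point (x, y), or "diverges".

(1, 2)

C is separable, so gradient descent decouples: x follows -∂C/∂x, y follows -∂C/∂y.
∂C/∂x = 12x(x - 1)(x + 1); at x=2 this is 72, so x decreases.
∂C/∂y = 6(y - 2)(y - 1); at y=3 this is 12, so y decreases.
x converges to its nearest critical value 1 (a local min of the x-part); y converges to 2. The iterate converges to (1, 2).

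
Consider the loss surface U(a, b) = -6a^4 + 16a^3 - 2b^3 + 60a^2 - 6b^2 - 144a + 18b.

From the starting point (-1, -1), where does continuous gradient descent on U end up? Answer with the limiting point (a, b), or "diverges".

(1, -3)

U is separable, so gradient descent decouples: a follows -∂U/∂a, b follows -∂U/∂b.
∂U/∂a = -24(a - 3)(a - 1)(a + 2); at a=-1 this is -192, so a increases.
∂U/∂b = -6(b - 1)(b + 3); at b=-1 this is 24, so b decreases.
a converges to its nearest critical value 1 (a local min of the a-part); b converges to -3. The iterate converges to (1, -3).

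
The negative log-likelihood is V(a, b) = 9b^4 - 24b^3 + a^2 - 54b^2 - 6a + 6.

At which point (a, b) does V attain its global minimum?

(3, 3)

V(a,b) separates as P(a) + Q(b) + 6, so its minimum is min P + min Q + 6.
P'(a) = 2a - 6 vanishes at a ∈ {3}; Q'(b) = 36b(b - 3)(b + 1) vanishes at b ∈ {-1, 0, 3}.
Local minima of P (where P''>0): P(3)=-9. Local minima of Q: Q(-1)=-21, Q(3)=-405.
So the global minimum of V is P(3) + Q(3) + 6 = -9 − 405 + 6 = -408, attained at (3, 3).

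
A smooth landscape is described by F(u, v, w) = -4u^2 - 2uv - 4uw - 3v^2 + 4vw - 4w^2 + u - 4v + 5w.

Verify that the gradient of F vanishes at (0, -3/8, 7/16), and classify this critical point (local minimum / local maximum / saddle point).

local maximum

∇F = (-8u - 2v - 4w + 1, -2u - 6v + 4w - 4, -4u + 4v - 8w + 5); substituting (0, -3/8, 7/16) gives ∇F = (0, 0, 0), so (0, -3/8, 7/16) is indeed a critical point.
The Hessian is constant: H = [[-8, -2, -4], [-2, -6, 4], [-4, 4, -8]].
Leading principal minors: Δ₁ = -8, Δ₂ = 44, Δ₃ = -64.
The minors alternate sign starting negative (−, +, −), so H is negative definite: a local maximum.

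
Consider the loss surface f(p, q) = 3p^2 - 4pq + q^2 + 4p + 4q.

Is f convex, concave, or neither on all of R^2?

f is quadratic, so its Hessian is the constant matrix H = [[6, -4], [-4, 2]].
det(H) = -4, tr(H) = 8.
det(H) < 0, so H is indefinite: neither convex nor concave.

neither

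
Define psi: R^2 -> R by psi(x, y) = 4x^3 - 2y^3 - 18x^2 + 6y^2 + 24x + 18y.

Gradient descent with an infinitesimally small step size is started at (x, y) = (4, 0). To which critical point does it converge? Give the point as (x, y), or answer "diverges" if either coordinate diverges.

(2, -1)

psi is separable, so gradient descent decouples: x follows -∂psi/∂x, y follows -∂psi/∂y.
∂psi/∂x = 12(x - 2)(x - 1); at x=4 this is 72, so x decreases.
∂psi/∂y = -6(y - 3)(y + 1); at y=0 this is 18, so y decreases.
x converges to its nearest critical value 2 (a local min of the x-part); y converges to -1. The iterate converges to (2, -1).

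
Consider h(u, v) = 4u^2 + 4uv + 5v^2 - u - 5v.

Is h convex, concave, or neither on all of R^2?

h is quadratic, so its Hessian is the constant matrix H = [[8, 4], [4, 10]].
det(H) = 64, tr(H) = 18.
det(H) > 0 and tr(H) > 0, so H is positive definite everywhere: convex.

convex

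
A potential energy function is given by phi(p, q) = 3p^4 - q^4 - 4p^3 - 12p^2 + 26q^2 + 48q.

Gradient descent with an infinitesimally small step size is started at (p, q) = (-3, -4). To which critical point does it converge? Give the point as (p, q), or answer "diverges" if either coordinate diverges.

phi is separable, so gradient descent decouples: p follows -∂phi/∂p, q follows -∂phi/∂q.
∂phi/∂p = 12p(p - 2)(p + 1); at p=-3 this is -360, so p increases.
∂phi/∂q = -4(q - 4)(q + 1)(q + 3); at q=-4 this is 96, so q decreases.
The q-coordinate has no critical point in that direction and runs off to infinity.

diverges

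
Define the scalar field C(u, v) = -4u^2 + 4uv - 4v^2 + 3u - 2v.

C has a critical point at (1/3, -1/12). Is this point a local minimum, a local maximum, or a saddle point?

local maximum

The Hessian of C is constant: H = [[-8, 4], [4, -8]].
det(H) = (-8)·(-8) − 4² = 48.
det(H) > 0 and tr(H) = -16 < 0, so H is negative definite and the point is a local maximum.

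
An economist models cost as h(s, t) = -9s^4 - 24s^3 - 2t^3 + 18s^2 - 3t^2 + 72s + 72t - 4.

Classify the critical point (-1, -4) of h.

local minimum

The mixed partial ∂²h/∂s∂t is 0, so the Hessian at any point is diag(h_ss, h_tt) = diag(36(-3s^2 - 4s + 1), -6(2t + 1)).
At (-1, -4): H = diag(72, 42).
Both eigenvalues are positive, so H is positive definite: a local minimum.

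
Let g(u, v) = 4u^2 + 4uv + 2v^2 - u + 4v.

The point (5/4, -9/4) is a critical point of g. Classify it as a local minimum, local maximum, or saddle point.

The Hessian of g is constant: H = [[8, 4], [4, 4]].
det(H) = 8·4 − 4² = 16.
det(H) > 0 and tr(H) = 12 > 0, so H is positive definite and the point is a local minimum.

local minimum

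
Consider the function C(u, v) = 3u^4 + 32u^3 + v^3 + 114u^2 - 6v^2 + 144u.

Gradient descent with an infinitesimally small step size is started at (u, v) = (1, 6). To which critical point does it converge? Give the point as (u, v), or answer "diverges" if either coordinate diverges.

C is separable, so gradient descent decouples: u follows -∂C/∂u, v follows -∂C/∂v.
∂C/∂u = 12(u + 1)(u + 3)(u + 4); at u=1 this is 480, so u decreases.
∂C/∂v = 3v(v - 4); at v=6 this is 36, so v decreases.
u converges to its nearest critical value -1 (a local min of the u-part); v converges to 4. The iterate converges to (-1, 4).

(-1, 4)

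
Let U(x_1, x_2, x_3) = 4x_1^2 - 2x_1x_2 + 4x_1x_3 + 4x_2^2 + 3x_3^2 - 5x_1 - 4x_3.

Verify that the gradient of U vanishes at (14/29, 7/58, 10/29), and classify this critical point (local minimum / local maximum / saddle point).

∇U = (8x_1 - 2x_2 + 4x_3 - 5, -2x_1 + 8x_2, 4x_1 + 6x_3 - 4); substituting (14/29, 7/58, 10/29) gives ∇U = (0, 0, 0), so (14/29, 7/58, 10/29) is indeed a critical point.
The Hessian is constant: H = [[8, -2, 4], [-2, 8, 0], [4, 0, 6]].
Leading principal minors: Δ₁ = 8, Δ₂ = 60, Δ₃ = 232.
All leading minors are positive, so H is positive definite: a local minimum.

local minimum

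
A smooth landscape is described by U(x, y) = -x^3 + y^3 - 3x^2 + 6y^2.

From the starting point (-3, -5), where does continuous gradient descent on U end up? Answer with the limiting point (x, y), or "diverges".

U is separable, so gradient descent decouples: x follows -∂U/∂x, y follows -∂U/∂y.
∂U/∂x = -3x(x + 2); at x=-3 this is -9, so x increases.
∂U/∂y = 3y(y + 4); at y=-5 this is 15, so y decreases.
The y-coordinate has no critical point in that direction and runs off to infinity.

diverges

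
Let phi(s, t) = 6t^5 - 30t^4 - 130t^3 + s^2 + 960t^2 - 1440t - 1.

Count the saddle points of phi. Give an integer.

phi separates as a function of s plus a function of t, so ∇phi=0 decouples.
∂phi/∂s = 2s = 0 at s ∈ {0}; ∂phi/∂t = 30(t - 4)(t - 3)(t - 1)(t + 4) = 0 at t ∈ {-4, 1, 3, 4}.
The Hessian is diagonal: diag(phi_ss, phi_tt). Second derivatives: phi_ss(0)=2; phi_tt(-4)=-8400, phi_tt(1)=900, phi_tt(3)=-420, phi_tt(4)=720.
Saddle points occur where the two diagonal entries have opposite signs: (0, -4), (0, 3). Count: 2.

2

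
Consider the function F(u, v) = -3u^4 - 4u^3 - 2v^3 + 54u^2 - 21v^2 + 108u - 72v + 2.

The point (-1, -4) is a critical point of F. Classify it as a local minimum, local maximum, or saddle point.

local minimum

The mixed partial ∂²F/∂u∂v is 0, so the Hessian at any point is diag(F_uu, F_vv) = diag(12(-3u^2 - 2u + 9), -6(2v + 7)).
At (-1, -4): H = diag(96, 6).
Both eigenvalues are positive, so H is positive definite: a local minimum.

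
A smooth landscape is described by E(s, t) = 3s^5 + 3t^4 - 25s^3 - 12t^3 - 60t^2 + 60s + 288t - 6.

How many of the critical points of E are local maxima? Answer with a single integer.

E separates as a function of s plus a function of t, so ∇E=0 decouples.
∂E/∂s = 15(s - 2)(s - 1)(s + 1)(s + 2) = 0 at s ∈ {-2, -1, 1, 2}; ∂E/∂t = 12(t - 4)(t - 2)(t + 3) = 0 at t ∈ {-3, 2, 4}.
The Hessian is diagonal: diag(E_ss, E_tt). Second derivatives: E_ss(-2)=-180, E_ss(-1)=90, E_ss(1)=-90, E_ss(2)=180; E_tt(-3)=420, E_tt(2)=-120, E_tt(4)=168.
Local maxima occur where both diagonal entries negative: (-2, 2), (1, 2). Count: 2.

2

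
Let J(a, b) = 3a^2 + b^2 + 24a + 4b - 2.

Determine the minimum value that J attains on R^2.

J(a,b) separates as P(a) + Q(b) − 2, so its minimum is min P + min Q − 2.
P'(a) = 6a + 24 vanishes at a ∈ {-4}; Q'(b) = 2b + 4 vanishes at b ∈ {-2}.
Local minima of P (where P''>0): P(-4)=-48. Local minima of Q: Q(-2)=-4.
So the global minimum of J is P(-4) + Q(-2) − 2 = -48 − 4 − 2 = -54, attained at (-4, -2).

-54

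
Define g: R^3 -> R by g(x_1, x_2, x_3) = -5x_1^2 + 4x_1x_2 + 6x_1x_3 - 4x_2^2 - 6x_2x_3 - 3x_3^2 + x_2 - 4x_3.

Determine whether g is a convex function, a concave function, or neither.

g is quadratic, so its Hessian is the constant matrix H = [[-10, 4, 6], [4, -8, -6], [6, -6, -6]].
Leading principal minors: -10, 64, -24.
Signs alternate −, +, − ⇒ H ≺ 0 ⇒ concave.

concave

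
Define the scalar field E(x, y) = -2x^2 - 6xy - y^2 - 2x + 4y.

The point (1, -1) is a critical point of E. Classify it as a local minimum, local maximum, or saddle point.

saddle point

The Hessian of E is constant: H = [[-4, -6], [-6, -2]].
det(H) = (-4)·(-2) − (-6)² = -28.
Since det(H) < 0, H is indefinite and the critical point is a saddle point.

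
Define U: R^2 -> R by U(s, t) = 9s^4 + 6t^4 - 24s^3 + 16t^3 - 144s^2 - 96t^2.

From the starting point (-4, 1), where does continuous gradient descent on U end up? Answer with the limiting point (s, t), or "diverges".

U is separable, so gradient descent decouples: s follows -∂U/∂s, t follows -∂U/∂t.
∂U/∂s = 36s(s - 4)(s + 2); at s=-4 this is -2304, so s increases.
∂U/∂t = 24t(t - 2)(t + 4); at t=1 this is -120, so t increases.
s converges to its nearest critical value -2 (a local min of the s-part); t converges to 2. The iterate converges to (-2, 2).

(-2, 2)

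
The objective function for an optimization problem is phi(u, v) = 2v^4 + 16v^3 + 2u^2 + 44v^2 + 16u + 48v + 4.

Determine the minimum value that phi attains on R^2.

phi(u,v) separates as P(u) + Q(v) + 4, so its minimum is min P + min Q + 4.
P'(u) = 4u + 16 vanishes at u ∈ {-4}; Q'(v) = 8(v + 1)(v + 2)(v + 3) vanishes at v ∈ {-3, -2, -1}.
Local minima of P (where P''>0): P(-4)=-32. Local minima of Q: Q(-3)=-18, Q(-1)=-18.
So the global minimum of phi is P(-4) + Q(-3) + 4 = -32 − 18 + 4 = -46, attained at (-4, -3).

-46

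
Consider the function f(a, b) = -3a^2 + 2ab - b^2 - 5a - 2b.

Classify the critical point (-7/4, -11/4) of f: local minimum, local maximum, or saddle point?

The Hessian of f is constant: H = [[-6, 2], [2, -2]].
det(H) = (-6)·(-2) − 2² = 8.
det(H) > 0 and tr(H) = -8 < 0, so H is negative definite and the point is a local maximum.

local maximum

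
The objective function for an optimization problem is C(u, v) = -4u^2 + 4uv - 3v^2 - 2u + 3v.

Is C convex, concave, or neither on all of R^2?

C is quadratic, so its Hessian is the constant matrix H = [[-8, 4], [4, -6]].
det(H) = 32, tr(H) = -14.
det(H) > 0 and tr(H) < 0, so H is negative definite everywhere: concave.

concave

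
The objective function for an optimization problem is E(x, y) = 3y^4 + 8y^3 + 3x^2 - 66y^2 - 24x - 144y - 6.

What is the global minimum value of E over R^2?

E(x,y) separates as P(x) + Q(y) − 6, so its minimum is min P + min Q − 6.
P'(x) = 6x - 24 vanishes at x ∈ {4}; Q'(y) = 12(y - 3)(y + 1)(y + 4) vanishes at y ∈ {-4, -1, 3}.
Local minima of P (where P''>0): P(4)=-48. Local minima of Q: Q(-4)=-224, Q(3)=-567.
So the global minimum of E is P(4) + Q(3) − 6 = -48 − 567 − 6 = -621, attained at (4, 3).

-621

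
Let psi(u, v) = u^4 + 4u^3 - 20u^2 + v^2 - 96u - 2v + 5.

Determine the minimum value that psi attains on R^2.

psi(u,v) separates as P(u) + Q(v) + 5, so its minimum is min P + min Q + 5.
P'(u) = 4(u - 3)(u + 2)(u + 4) vanishes at u ∈ {-4, -2, 3}; Q'(v) = 2v - 2 vanishes at v ∈ {1}.
Local minima of P (where P''>0): P(-4)=64, P(3)=-279. Local minima of Q: Q(1)=-1.
So the global minimum of psi is P(3) + Q(1) + 5 = -279 − 1 + 5 = -275, attained at (3, 1).

-275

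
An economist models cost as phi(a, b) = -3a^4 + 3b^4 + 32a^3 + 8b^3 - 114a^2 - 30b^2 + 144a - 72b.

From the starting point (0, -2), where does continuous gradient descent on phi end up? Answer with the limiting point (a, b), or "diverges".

phi is separable, so gradient descent decouples: a follows -∂phi/∂a, b follows -∂phi/∂b.
∂phi/∂a = -12(a - 4)(a - 3)(a - 1); at a=0 this is 144, so a decreases.
∂phi/∂b = 12(b - 2)(b + 1)(b + 3); at b=-2 this is 48, so b decreases.
The a-coordinate has no critical point in that direction and runs off to infinity.

diverges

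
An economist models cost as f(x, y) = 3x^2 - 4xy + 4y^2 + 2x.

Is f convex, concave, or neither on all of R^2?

f is quadratic, so its Hessian is the constant matrix H = [[6, -4], [-4, 8]].
det(H) = 32, tr(H) = 14.
det(H) > 0 and tr(H) > 0, so H is positive definite everywhere: convex.

convex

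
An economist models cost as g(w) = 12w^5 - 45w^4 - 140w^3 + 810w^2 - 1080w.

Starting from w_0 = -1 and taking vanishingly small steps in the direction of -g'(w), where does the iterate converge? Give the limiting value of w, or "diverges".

1

g'(w) = 60(w - 3)(w - 2)(w - 1)(w + 3), so g'(-1) = -2880.
Gradient descent moves in the -g' direction, i.e. w is increasing.
The nearest critical point in that direction is w = 1, where g'' = 480 > 0 (a local minimum). The iterate converges there.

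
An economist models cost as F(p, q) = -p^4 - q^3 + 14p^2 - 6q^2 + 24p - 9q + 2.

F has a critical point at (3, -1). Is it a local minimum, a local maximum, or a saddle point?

local maximum

The mixed partial ∂²F/∂p∂q is 0, so the Hessian at any point is diag(F_pp, F_qq) = diag(4(-3p^2 + 7), -6(q + 2)).
At (3, -1): H = diag(-80, -6).
Both eigenvalues are negative, so H is negative definite: a local maximum.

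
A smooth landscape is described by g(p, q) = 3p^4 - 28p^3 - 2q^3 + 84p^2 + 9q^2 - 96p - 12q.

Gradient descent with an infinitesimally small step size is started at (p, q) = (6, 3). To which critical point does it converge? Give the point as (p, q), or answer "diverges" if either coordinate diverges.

g is separable, so gradient descent decouples: p follows -∂g/∂p, q follows -∂g/∂q.
∂g/∂p = 12(p - 4)(p - 2)(p - 1); at p=6 this is 480, so p decreases.
∂g/∂q = -6(q - 2)(q - 1); at q=3 this is -12, so q increases.
The q-coordinate has no critical point in that direction and runs off to infinity.

diverges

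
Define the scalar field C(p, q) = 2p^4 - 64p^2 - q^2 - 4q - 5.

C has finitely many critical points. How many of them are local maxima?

C separates as a function of p plus a function of q, so ∇C=0 decouples.
∂C/∂p = 8p(p - 4)(p + 4) = 0 at p ∈ {-4, 0, 4}; ∂C/∂q = -2(q + 2) = 0 at q ∈ {-2}.
The Hessian is diagonal: diag(C_pp, C_qq). Second derivatives: C_pp(-4)=256, C_pp(0)=-128, C_pp(4)=256; C_qq(-2)=-2.
Local maxima occur where both diagonal entries negative: (0, -2). Count: 1.

1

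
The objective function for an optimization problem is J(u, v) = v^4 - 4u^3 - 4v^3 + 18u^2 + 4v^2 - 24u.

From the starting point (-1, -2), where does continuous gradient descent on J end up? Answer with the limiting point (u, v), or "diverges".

J is separable, so gradient descent decouples: u follows -∂J/∂u, v follows -∂J/∂v.
∂J/∂u = -12(u - 2)(u - 1); at u=-1 this is -72, so u increases.
∂J/∂v = 4v(v - 2)(v - 1); at v=-2 this is -96, so v increases.
u converges to its nearest critical value 1 (a local min of the u-part); v converges to 0. The iterate converges to (1, 0).

(1, 0)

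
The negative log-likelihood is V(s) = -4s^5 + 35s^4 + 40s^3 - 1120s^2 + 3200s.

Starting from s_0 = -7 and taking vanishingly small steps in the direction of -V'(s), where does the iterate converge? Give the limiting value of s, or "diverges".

V'(s) = -20(s - 5)(s - 4)(s - 2)(s + 4), so V'(-7) = -71280.
Gradient descent moves in the -V' direction, i.e. s is increasing.
The nearest critical point in that direction is s = -4, where V'' = 8640 > 0 (a local minimum). The iterate converges there.

-4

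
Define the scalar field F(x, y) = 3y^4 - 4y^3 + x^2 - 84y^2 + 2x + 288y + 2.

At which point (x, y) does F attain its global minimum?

F(x,y) separates as P(x) + Q(y) + 2, so its minimum is min P + min Q + 2.
P'(x) = 2x + 2 vanishes at x ∈ {-1}; Q'(y) = 12(y - 3)(y - 2)(y + 4) vanishes at y ∈ {-4, 2, 3}.
Local minima of P (where P''>0): P(-1)=-1. Local minima of Q: Q(-4)=-1472, Q(3)=243.
So the global minimum of F is P(-1) + Q(-4) + 2 = -1 − 1472 + 2 = -1471, attained at (-1, -4).

(-1, -4)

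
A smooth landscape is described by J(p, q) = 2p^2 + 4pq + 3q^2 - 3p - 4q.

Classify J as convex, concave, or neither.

J is quadratic, so its Hessian is the constant matrix H = [[4, 4], [4, 6]].
det(H) = 8, tr(H) = 10.
det(H) > 0 and tr(H) > 0, so H is positive definite everywhere: convex.

convex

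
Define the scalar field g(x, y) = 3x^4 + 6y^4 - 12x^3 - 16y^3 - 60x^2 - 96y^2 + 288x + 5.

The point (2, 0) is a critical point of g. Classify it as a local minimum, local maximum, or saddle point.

The mixed partial ∂²g/∂x∂y is 0, so the Hessian at any point is diag(g_xx, g_yy) = diag(12(3x^2 - 6x - 10), 24(3y^2 - 4y - 8)).
At (2, 0): H = diag(-120, -192).
Both eigenvalues are negative, so H is negative definite: a local maximum.

local maximum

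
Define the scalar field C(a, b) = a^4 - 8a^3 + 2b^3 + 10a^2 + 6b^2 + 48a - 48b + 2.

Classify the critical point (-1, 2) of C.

The mixed partial ∂²C/∂a∂b is 0, so the Hessian at any point is diag(C_aa, C_bb) = diag(4(3a^2 - 12a + 5), 12(b + 1)).
At (-1, 2): H = diag(80, 36).
Both eigenvalues are positive, so H is positive definite: a local minimum.

local minimum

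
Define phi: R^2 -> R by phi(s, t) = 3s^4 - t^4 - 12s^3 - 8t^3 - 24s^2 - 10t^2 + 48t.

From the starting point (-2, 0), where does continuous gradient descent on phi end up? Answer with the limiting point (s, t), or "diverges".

phi is separable, so gradient descent decouples: s follows -∂phi/∂s, t follows -∂phi/∂t.
∂phi/∂s = 12s(s - 4)(s + 1); at s=-2 this is -144, so s increases.
∂phi/∂t = -4(t - 1)(t + 3)(t + 4); at t=0 this is 48, so t decreases.
s converges to its nearest critical value -1 (a local min of the s-part); t converges to -3. The iterate converges to (-1, -3).

(-1, -3)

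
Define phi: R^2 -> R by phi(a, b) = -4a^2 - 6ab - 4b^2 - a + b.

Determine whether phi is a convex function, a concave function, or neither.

phi is quadratic, so its Hessian is the constant matrix H = [[-8, -6], [-6, -8]].
det(H) = 28, tr(H) = -16.
det(H) > 0 and tr(H) < 0, so H is negative definite everywhere: concave.

concave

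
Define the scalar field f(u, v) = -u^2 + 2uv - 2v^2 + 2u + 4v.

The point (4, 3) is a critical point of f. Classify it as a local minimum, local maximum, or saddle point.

The Hessian of f is constant: H = [[-2, 2], [2, -4]].
det(H) = (-2)·(-4) − 2² = 4.
det(H) > 0 and tr(H) = -6 < 0, so H is negative definite and the point is a local maximum.

local maximum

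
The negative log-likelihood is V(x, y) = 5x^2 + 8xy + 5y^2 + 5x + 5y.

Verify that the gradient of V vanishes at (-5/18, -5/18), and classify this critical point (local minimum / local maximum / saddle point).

∇V = (10x + 8y + 5, 8x + 10y + 5); substituting (-5/18, -5/18) gives ∇V = (0, 0), so (-5/18, -5/18) is indeed a critical point.
The Hessian of V is constant: H = [[10, 8], [8, 10]].
det(H) = 10·10 − 8² = 36.
det(H) > 0 and tr(H) = 20 > 0, so H is positive definite and the point is a local minimum.

local minimum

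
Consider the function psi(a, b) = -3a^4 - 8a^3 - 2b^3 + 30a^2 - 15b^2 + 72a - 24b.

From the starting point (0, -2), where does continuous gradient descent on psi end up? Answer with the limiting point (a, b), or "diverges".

psi is separable, so gradient descent decouples: a follows -∂psi/∂a, b follows -∂psi/∂b.
∂psi/∂a = -12(a - 2)(a + 1)(a + 3); at a=0 this is 72, so a decreases.
∂psi/∂b = -6(b + 1)(b + 4); at b=-2 this is 12, so b decreases.
a converges to its nearest critical value -1 (a local min of the a-part); b converges to -4. The iterate converges to (-1, -4).

(-1, -4)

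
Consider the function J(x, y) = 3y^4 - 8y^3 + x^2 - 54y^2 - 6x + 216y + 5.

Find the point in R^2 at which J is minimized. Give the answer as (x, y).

(3, -3)

J(x,y) separates as P(x) + Q(y) + 5, so its minimum is min P + min Q + 5.
P'(x) = 2x - 6 vanishes at x ∈ {3}; Q'(y) = 12(y - 3)(y - 2)(y + 3) vanishes at y ∈ {-3, 2, 3}.
Local minima of P (where P''>0): P(3)=-9. Local minima of Q: Q(-3)=-675, Q(3)=189.
So the global minimum of J is P(3) + Q(-3) + 5 = -9 − 675 + 5 = -679, attained at (3, -3).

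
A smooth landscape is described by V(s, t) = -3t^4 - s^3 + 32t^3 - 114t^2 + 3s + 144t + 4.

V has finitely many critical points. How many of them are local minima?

1

V separates as a function of s plus a function of t, so ∇V=0 decouples.
∂V/∂s = -3(s - 1)(s + 1) = 0 at s ∈ {-1, 1}; ∂V/∂t = -12(t - 4)(t - 3)(t - 1) = 0 at t ∈ {1, 3, 4}.
The Hessian is diagonal: diag(V_ss, V_tt). Second derivatives: V_ss(-1)=6, V_ss(1)=-6; V_tt(1)=-72, V_tt(3)=24, V_tt(4)=-36.
Local minima occur where both diagonal entries positive: (-1, 3). Count: 1.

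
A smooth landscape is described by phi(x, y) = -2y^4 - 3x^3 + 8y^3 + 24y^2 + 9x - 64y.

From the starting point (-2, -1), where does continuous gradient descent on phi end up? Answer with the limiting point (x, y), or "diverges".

(-1, 1)

phi is separable, so gradient descent decouples: x follows -∂phi/∂x, y follows -∂phi/∂y.
∂phi/∂x = -9(x - 1)(x + 1); at x=-2 this is -27, so x increases.
∂phi/∂y = -8(y - 4)(y - 1)(y + 2); at y=-1 this is -80, so y increases.
x converges to its nearest critical value -1 (a local min of the x-part); y converges to 1. The iterate converges to (-1, 1).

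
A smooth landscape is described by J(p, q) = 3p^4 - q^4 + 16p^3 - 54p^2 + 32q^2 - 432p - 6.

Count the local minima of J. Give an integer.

J separates as a function of p plus a function of q, so ∇J=0 decouples.
∂J/∂p = 12(p - 3)(p + 3)(p + 4) = 0 at p ∈ {-4, -3, 3}; ∂J/∂q = -4q(q - 4)(q + 4) = 0 at q ∈ {-4, 0, 4}.
The Hessian is diagonal: diag(J_pp, J_qq). Second derivatives: J_pp(-4)=84, J_pp(-3)=-72, J_pp(3)=504; J_qq(-4)=-128, J_qq(0)=64, J_qq(4)=-128.
Local minima occur where both diagonal entries positive: (-4, 0), (3, 0). Count: 2.

2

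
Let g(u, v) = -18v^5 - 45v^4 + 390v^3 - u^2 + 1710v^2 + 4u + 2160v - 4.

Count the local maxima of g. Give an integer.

g separates as a function of u plus a function of v, so ∇g=0 decouples.
∂g/∂u = -2(u - 2) = 0 at u ∈ {2}; ∂g/∂v = -90(v - 4)(v + 1)(v + 2)(v + 3) = 0 at v ∈ {-3, -2, -1, 4}.
The Hessian is diagonal: diag(g_uu, g_vv). Second derivatives: g_uu(2)=-2; g_vv(-3)=1260, g_vv(-2)=-540, g_vv(-1)=900, g_vv(4)=-18900.
Local maxima occur where both diagonal entries negative: (2, -2), (2, 4). Count: 2.

2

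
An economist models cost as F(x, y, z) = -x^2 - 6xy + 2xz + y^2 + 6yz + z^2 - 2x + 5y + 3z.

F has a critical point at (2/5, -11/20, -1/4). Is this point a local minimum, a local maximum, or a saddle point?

saddle point

The Hessian is constant: H = [[-2, -6, 2], [-6, 2, 6], [2, 6, 2]].
Leading principal minors: Δ₁ = -2, Δ₂ = -40, Δ₃ = -160.
The minors fit neither the all-positive nor the alternating-sign pattern, so H is indefinite: a saddle point.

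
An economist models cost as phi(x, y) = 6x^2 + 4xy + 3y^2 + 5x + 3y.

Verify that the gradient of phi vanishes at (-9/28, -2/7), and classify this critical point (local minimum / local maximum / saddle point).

∇phi = (12x + 4y + 5, 4x + 6y + 3); substituting (-9/28, -2/7) gives ∇phi = (0, 0), so (-9/28, -2/7) is indeed a critical point.
The Hessian of phi is constant: H = [[12, 4], [4, 6]].
det(H) = 12·6 − 4² = 56.
det(H) > 0 and tr(H) = 18 > 0, so H is positive definite and the point is a local minimum.

local minimum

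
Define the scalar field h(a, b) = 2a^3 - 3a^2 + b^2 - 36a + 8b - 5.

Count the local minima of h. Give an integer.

h separates as a function of a plus a function of b, so ∇h=0 decouples.
∂h/∂a = 6(a - 3)(a + 2) = 0 at a ∈ {-2, 3}; ∂h/∂b = 2(b + 4) = 0 at b ∈ {-4}.
The Hessian is diagonal: diag(h_aa, h_bb). Second derivatives: h_aa(-2)=-30, h_aa(3)=30; h_bb(-4)=2.
Local minima occur where both diagonal entries positive: (3, -4). Count: 1.

1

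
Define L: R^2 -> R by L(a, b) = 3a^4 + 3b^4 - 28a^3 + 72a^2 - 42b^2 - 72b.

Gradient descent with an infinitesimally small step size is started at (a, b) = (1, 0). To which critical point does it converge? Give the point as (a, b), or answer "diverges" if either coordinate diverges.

(0, 3)

L is separable, so gradient descent decouples: a follows -∂L/∂a, b follows -∂L/∂b.
∂L/∂a = 12a(a - 4)(a - 3); at a=1 this is 72, so a decreases.
∂L/∂b = 12(b - 3)(b + 1)(b + 2); at b=0 this is -72, so b increases.
a converges to its nearest critical value 0 (a local min of the a-part); b converges to 3. The iterate converges to (0, 3).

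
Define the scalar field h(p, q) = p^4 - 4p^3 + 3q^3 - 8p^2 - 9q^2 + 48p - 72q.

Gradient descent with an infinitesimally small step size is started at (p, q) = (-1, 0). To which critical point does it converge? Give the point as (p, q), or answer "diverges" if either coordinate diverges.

h is separable, so gradient descent decouples: p follows -∂h/∂p, q follows -∂h/∂q.
∂h/∂p = 4(p - 3)(p - 2)(p + 2); at p=-1 this is 48, so p decreases.
∂h/∂q = 9(q - 4)(q + 2); at q=0 this is -72, so q increases.
p converges to its nearest critical value -2 (a local min of the p-part); q converges to 4. The iterate converges to (-2, 4).

(-2, 4)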